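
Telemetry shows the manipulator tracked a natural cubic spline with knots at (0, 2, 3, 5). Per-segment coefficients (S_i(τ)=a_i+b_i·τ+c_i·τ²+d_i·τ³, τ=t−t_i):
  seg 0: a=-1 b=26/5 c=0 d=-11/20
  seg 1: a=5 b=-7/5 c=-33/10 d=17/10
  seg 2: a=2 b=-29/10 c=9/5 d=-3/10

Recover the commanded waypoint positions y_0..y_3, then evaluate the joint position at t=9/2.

y_0=-1 y_1=5 y_2=2 y_3=1
S(9/2) = 11/16

y_0 = S_0(0) = a_0 = -1
y_1 = S_1(0) = a_1 = 5
y_2 = S_2(0) = a_2 = 2
y_3 = S_2(2) = 1
t_q=9/2 is in segment 2 (τ=3/2); S_2(τ)=11/16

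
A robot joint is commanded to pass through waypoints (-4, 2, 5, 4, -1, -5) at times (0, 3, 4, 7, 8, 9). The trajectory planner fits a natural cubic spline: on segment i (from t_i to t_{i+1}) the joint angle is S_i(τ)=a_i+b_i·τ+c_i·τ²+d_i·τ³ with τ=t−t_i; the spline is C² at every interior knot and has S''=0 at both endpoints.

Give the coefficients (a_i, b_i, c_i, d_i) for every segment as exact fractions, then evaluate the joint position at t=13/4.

Δ: Δ0=2, Δ1=3, Δ2=-1/3, Δ3=-5, Δ4=-4
row 1: diag=8, rhs=6; c'=1/8, d'=3/4
row 2: denom=8−1·1/8=63/8; d'=(-20−1·3/4)/(63/8)=-166/63
row 3: denom=8−3·8/21=48/7; d'=(-28−3·-166/63)/(48/7)=-211/72
row 4: denom=4−1·7/48=185/48; d'=(6−1·-211/72)/(185/48)=1286/555
back: M4=1286/555
back: M3=-211/72−7/48·1286/555=-1814/555
back: M2=-166/63−8/21·-1814/555=-2314/1665
back: M1=3/4−1/8·-2314/1665=1538/1665
M: M0=0, M1=1538/1665, M2=-2314/1665, M3=-1814/555, M4=1286/555, M5=0
seg 0: a=-4, c=M0/2=0, d=(M1−M0)/(6·3)=769/14985, b=Δ0−h0·(2M0+M1)/6=2561/1665
seg 1: a=2, c=M1/2=769/1665, d=(M2−M1)/(6·1)=-214/555, b=Δ1−h1·(2M1+M2)/6=4868/1665
seg 2: a=5, c=M2/2=-1157/1665, d=(M3−M2)/(6·3)=-1564/14985, b=Δ2−h2·(2M2+M3)/6=896/333
seg 3: a=4, c=M3/2=-907/555, d=(M4−M3)/(6·1)=310/333, b=Δ3−h3·(2M3+M4)/6=-7154/1665
seg 4: a=-1, c=M4/2=643/555, d=(M5−M4)/(6·1)=-643/1665, b=Δ4−h4·(2M4+M5)/6=-7946/1665
t_q=13/4 → seg 1, τ=1/4; S=2+4868/1665·τ+769/1665·τ²+-214/555·τ³=48907/17760

  seg 0: a=-4 b=2561/1665 c=0 d=769/14985
  seg 1: a=2 b=4868/1665 c=769/1665 d=-214/555
  seg 2: a=5 b=896/333 c=-1157/1665 d=-1564/14985
  seg 3: a=4 b=-7154/1665 c=-907/555 d=310/333
  seg 4: a=-1 b=-7946/1665 c=643/555 d=-643/1665
S(13/4) = 48907/17760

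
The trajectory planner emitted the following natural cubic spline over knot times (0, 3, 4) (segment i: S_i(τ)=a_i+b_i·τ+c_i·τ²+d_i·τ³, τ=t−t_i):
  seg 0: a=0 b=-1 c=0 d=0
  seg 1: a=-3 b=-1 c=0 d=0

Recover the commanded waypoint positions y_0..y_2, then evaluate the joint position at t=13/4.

y_0=0 y_1=-3 y_2=-4
S(13/4) = -13/4

y_0 = S_0(0) = a_0 = 0
y_1 = S_1(0) = a_1 = -3
y_2 = S_1(1) = -4
t_q=13/4 is in segment 1 (τ=1/4); S_1(τ)=-13/4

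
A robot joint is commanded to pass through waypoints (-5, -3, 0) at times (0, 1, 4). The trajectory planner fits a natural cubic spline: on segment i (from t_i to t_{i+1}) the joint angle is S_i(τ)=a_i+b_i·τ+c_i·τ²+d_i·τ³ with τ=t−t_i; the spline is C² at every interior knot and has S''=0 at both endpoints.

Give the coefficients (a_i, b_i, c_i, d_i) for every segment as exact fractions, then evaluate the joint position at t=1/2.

  seg 0: a=-5 b=17/8 c=0 d=-1/8
  seg 1: a=-3 b=7/4 c=-3/8 d=1/24
S(1/2) = -253/64

Δ: Δ0=2, Δ1=1
row 1: diag=8, rhs=-6; c'=3/8, d'=-3/4
back: M1=-3/4
M: M0=0, M1=-3/4, M2=0
seg 0: a=-5, c=M0/2=0, d=(M1−M0)/(6·1)=-1/8, b=Δ0−h0·(2M0+M1)/6=17/8
seg 1: a=-3, c=M1/2=-3/8, d=(M2−M1)/(6·3)=1/24, b=Δ1−h1·(2M1+M2)/6=7/4
t_q=1/2 → seg 0, τ=1/2; S=-5+17/8·τ+0·τ²+-1/8·τ³=-253/64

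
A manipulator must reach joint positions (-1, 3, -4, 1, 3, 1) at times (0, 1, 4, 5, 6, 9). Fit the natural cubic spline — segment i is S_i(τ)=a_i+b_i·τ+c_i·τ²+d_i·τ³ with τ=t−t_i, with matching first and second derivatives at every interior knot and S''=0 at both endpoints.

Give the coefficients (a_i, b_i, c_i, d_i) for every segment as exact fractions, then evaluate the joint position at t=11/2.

Δ: Δ0=4, Δ1=-7/3, Δ2=5, Δ3=2, Δ4=-2/3
row 1: diag=8, rhs=-38; c'=3/8, d'=-19/4
row 2: denom=8−3·3/8=55/8; d'=(44−3·-19/4)/(55/8)=466/55
row 3: denom=4−1·8/55=212/55; d'=(-18−1·466/55)/(212/55)=-364/53
row 4: denom=8−1·55/212=1641/212; d'=(-16−1·-364/53)/(1641/212)=-1936/1641
back: M4=-1936/1641
back: M3=-364/53−55/212·-1936/1641=-10768/1641
back: M2=466/55−8/55·-10768/1641=15470/1641
back: M1=-19/4−3/8·15470/1641=-4532/547
M: M0=0, M1=-4532/547, M2=15470/1641, M3=-10768/1641, M4=-1936/1641, M5=0
seg 0: a=-1, c=M0/2=0, d=(M1−M0)/(6·1)=-2266/1641, b=Δ0−h0·(2M0+M1)/6=8830/1641
seg 1: a=3, c=M1/2=-2266/547, d=(M2−M1)/(6·3)=14533/14769, b=Δ1−h1·(2M1+M2)/6=2032/1641
seg 2: a=-4, c=M2/2=7735/1641, d=(M3−M2)/(6·1)=-4373/1641, b=Δ2−h2·(2M2+M3)/6=4843/1641
seg 3: a=1, c=M3/2=-5384/1641, d=(M4−M3)/(6·1)=1472/1641, b=Δ3−h3·(2M3+M4)/6=2398/547
seg 4: a=3, c=M4/2=-968/1641, d=(M5−M4)/(6·3)=968/14769, b=Δ4−h4·(2M4+M5)/6=842/1641
t_q=11/2 → seg 3, τ=1/2; S=1+2398/547·τ+-5384/1641·τ²+1472/1641·τ³=4076/1641

  seg 0: a=-1 b=8830/1641 c=0 d=-2266/1641
  seg 1: a=3 b=2032/1641 c=-2266/547 d=14533/14769
  seg 2: a=-4 b=4843/1641 c=7735/1641 d=-4373/1641
  seg 3: a=1 b=2398/547 c=-5384/1641 d=1472/1641
  seg 4: a=3 b=842/1641 c=-968/1641 d=968/14769
S(11/2) = 4076/1641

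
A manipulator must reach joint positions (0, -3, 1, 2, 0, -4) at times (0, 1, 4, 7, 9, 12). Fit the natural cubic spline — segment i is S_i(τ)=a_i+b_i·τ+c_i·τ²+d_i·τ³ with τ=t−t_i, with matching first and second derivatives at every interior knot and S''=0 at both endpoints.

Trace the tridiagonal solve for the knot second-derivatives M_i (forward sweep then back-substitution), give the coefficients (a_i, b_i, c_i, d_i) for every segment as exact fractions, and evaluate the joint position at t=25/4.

  seg 0: a=0 b=-1153/318 c=0 d=199/318
  seg 1: a=-3 b=-278/159 c=199/106 d=-811/2862
  seg 2: a=1 b=593/318 c=-107/159 d=155/2862
  seg 3: a=2 b=-113/159 c=-59/318 d=13/636
  seg 4: a=0 b=-64/53 c=-10/159 d=10/1431
S(25/4) = 16321/6784

Δ: Δ0=-3, Δ1=4/3, Δ2=1/3, Δ3=-1, Δ4=-4/3
row 1: diag=8, rhs=26; c'=3/8, d'=13/4
row 2: denom=12−3·3/8=87/8; d'=(-6−3·13/4)/(87/8)=-42/29
row 3: denom=10−3·8/29=266/29; d'=(-8−3·-42/29)/(266/29)=-53/133
row 4: denom=10−2·29/133=1272/133; d'=(-2−2·-53/133)/(1272/133)=-20/159
back: M4=-20/159
back: M3=-53/133−29/133·-20/159=-59/159
back: M2=-42/29−8/29·-59/159=-214/159
back: M1=13/4−3/8·-214/159=199/53
M: M0=0, M1=199/53, M2=-214/159, M3=-59/159, M4=-20/159, M5=0
seg 0: a=0, c=M0/2=0, d=(M1−M0)/(6·1)=199/318, b=Δ0−h0·(2M0+M1)/6=-1153/318
seg 1: a=-3, c=M1/2=199/106, d=(M2−M1)/(6·3)=-811/2862, b=Δ1−h1·(2M1+M2)/6=-278/159
seg 2: a=1, c=M2/2=-107/159, d=(M3−M2)/(6·3)=155/2862, b=Δ2−h2·(2M2+M3)/6=593/318
seg 3: a=2, c=M3/2=-59/318, d=(M4−M3)/(6·2)=13/636, b=Δ3−h3·(2M3+M4)/6=-113/159
seg 4: a=0, c=M4/2=-10/159, d=(M5−M4)/(6·3)=10/1431, b=Δ4−h4·(2M4+M5)/6=-64/53
t_q=25/4 → seg 2, τ=9/4; S=1+593/318·τ+-107/159·τ²+155/2862·τ³=16321/6784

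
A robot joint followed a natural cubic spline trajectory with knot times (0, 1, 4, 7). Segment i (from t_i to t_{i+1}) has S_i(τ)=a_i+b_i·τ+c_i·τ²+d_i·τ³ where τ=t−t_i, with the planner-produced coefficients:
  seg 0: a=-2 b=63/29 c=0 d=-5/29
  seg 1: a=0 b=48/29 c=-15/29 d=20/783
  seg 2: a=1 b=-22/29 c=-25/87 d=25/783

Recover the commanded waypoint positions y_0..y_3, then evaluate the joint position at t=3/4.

y_0 = S_0(0) = a_0 = -2
y_1 = S_1(0) = a_1 = 0
y_2 = S_2(0) = a_2 = 1
y_3 = S_2(3) = -3
t_q=3/4 is in segment 0 (τ=3/4); S_0(τ)=-823/1856

y_0=-2 y_1=0 y_2=1 y_3=-3
S(3/4) = -823/1856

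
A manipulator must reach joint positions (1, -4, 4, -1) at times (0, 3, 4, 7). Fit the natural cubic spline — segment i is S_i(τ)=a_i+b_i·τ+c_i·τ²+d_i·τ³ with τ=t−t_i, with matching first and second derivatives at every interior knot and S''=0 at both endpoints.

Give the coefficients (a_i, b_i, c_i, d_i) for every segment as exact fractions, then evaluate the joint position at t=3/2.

  seg 0: a=1 b=-122/21 c=0 d=29/63
  seg 1: a=-4 b=139/21 c=29/7 d=-58/21
  seg 2: a=4 b=139/21 c=-29/7 d=29/63
S(3/2) = -345/56

Δ: Δ0=-5/3, Δ1=8, Δ2=-5/3
row 1: diag=8, rhs=58; c'=1/8, d'=29/4
row 2: denom=8−1·1/8=63/8; d'=(-58−1·29/4)/(63/8)=-58/7
back: M2=-58/7
back: M1=29/4−1/8·-58/7=58/7
M: M0=0, M1=58/7, M2=-58/7, M3=0
seg 0: a=1, c=M0/2=0, d=(M1−M0)/(6·3)=29/63, b=Δ0−h0·(2M0+M1)/6=-122/21
seg 1: a=-4, c=M1/2=29/7, d=(M2−M1)/(6·1)=-58/21, b=Δ1−h1·(2M1+M2)/6=139/21
seg 2: a=4, c=M2/2=-29/7, d=(M3−M2)/(6·3)=29/63, b=Δ2−h2·(2M2+M3)/6=139/21
t_q=3/2 → seg 0, τ=3/2; S=1+-122/21·τ+0·τ²+29/63·τ³=-345/56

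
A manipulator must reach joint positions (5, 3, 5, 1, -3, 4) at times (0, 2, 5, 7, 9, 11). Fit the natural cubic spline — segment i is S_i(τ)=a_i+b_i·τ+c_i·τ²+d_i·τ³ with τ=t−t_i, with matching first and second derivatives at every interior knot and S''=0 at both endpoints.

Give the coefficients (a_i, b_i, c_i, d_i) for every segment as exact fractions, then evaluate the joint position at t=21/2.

Δ: Δ0=-1, Δ1=2/3, Δ2=-2, Δ3=-2, Δ4=7/2
row 1: diag=10, rhs=10; c'=3/10, d'=1
row 2: denom=10−3·3/10=91/10; d'=(-16−3·1)/(91/10)=-190/91
row 3: denom=8−2·20/91=688/91; d'=(0−2·-190/91)/(688/91)=95/172
row 4: denom=8−2·91/344=1285/172; d'=(33−2·95/172)/(1285/172)=5486/1285
back: M4=5486/1285
back: M3=95/172−91/344·5486/1285=-1483/2570
back: M2=-190/91−20/91·-1483/2570=-504/257
back: M1=1−3/10·-504/257=2041/1285
M: M0=0, M1=2041/1285, M2=-504/257, M3=-1483/2570, M4=5486/1285, M5=0
seg 0: a=5, c=M0/2=0, d=(M1−M0)/(6·2)=2041/15420, b=Δ0−h0·(2M0+M1)/6=-5896/3855
seg 1: a=3, c=M1/2=2041/2570, d=(M2−M1)/(6·3)=-4561/23130, b=Δ1−h1·(2M1+M2)/6=227/3855
seg 2: a=5, c=M2/2=-252/257, d=(M3−M2)/(6·2)=3557/30840, b=Δ2−h2·(2M2+M3)/6=-3857/7710
seg 3: a=1, c=M3/2=-1483/5140, d=(M4−M3)/(6·2)=2491/6168, b=Δ3−h3·(2M3+M4)/6=-11713/3855
seg 4: a=-3, c=M4/2=2743/1285, d=(M5−M4)/(6·2)=-2743/7710, b=Δ4−h4·(2M4+M5)/6=5041/7710
t_q=21/2 → seg 4, τ=3/2; S=-3+5041/7710·τ+2743/1285·τ²+-2743/7710·τ³=6509/4112

  seg 0: a=5 b=-5896/3855 c=0 d=2041/15420
  seg 1: a=3 b=227/3855 c=2041/2570 d=-4561/23130
  seg 2: a=5 b=-3857/7710 c=-252/257 d=3557/30840
  seg 3: a=1 b=-11713/3855 c=-1483/5140 d=2491/6168
  seg 4: a=-3 b=5041/7710 c=2743/1285 d=-2743/7710
S(21/2) = 6509/4112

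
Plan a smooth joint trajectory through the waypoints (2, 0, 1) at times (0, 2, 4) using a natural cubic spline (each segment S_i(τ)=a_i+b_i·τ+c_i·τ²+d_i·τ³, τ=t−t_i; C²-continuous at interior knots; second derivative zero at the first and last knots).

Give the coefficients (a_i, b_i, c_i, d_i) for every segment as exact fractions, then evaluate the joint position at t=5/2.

Δ: Δ0=-1, Δ1=1/2
row 1: diag=8, rhs=9; c'=1/4, d'=9/8
back: M1=9/8
M: M0=0, M1=9/8, M2=0
seg 0: a=2, c=M0/2=0, d=(M1−M0)/(6·2)=3/32, b=Δ0−h0·(2M0+M1)/6=-11/8
seg 1: a=0, c=M1/2=9/16, d=(M2−M1)/(6·2)=-3/32, b=Δ1−h1·(2M1+M2)/6=-1/4
t_q=5/2 → seg 1, τ=1/2; S=0+-1/4·τ+9/16·τ²+-3/32·τ³=1/256

  seg 0: a=2 b=-11/8 c=0 d=3/32
  seg 1: a=0 b=-1/4 c=9/16 d=-3/32
S(5/2) = 1/256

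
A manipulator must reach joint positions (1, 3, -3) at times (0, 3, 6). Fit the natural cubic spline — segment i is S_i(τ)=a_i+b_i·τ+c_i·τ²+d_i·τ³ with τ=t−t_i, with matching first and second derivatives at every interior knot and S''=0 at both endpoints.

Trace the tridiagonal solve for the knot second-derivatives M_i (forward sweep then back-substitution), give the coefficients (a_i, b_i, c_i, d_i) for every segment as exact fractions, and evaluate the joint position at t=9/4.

  seg 0: a=1 b=4/3 c=0 d=-2/27
  seg 1: a=3 b=-2/3 c=-2/3 d=2/27
S(9/4) = 101/32

Δ: Δ0=2/3, Δ1=-2
row 1: diag=12, rhs=-16; c'=1/4, d'=-4/3
back: M1=-4/3
M: M0=0, M1=-4/3, M2=0
seg 0: a=1, c=M0/2=0, d=(M1−M0)/(6·3)=-2/27, b=Δ0−h0·(2M0+M1)/6=4/3
seg 1: a=3, c=M1/2=-2/3, d=(M2−M1)/(6·3)=2/27, b=Δ1−h1·(2M1+M2)/6=-2/3
t_q=9/4 → seg 0, τ=9/4; S=1+4/3·τ+0·τ²+-2/27·τ³=101/32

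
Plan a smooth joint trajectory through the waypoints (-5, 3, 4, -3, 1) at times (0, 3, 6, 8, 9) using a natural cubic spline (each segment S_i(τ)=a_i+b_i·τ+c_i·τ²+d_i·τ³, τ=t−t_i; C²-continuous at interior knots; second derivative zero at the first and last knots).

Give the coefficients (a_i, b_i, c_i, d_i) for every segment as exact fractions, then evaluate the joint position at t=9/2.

Δ: Δ0=8/3, Δ1=1/3, Δ2=-7/2, Δ3=4
row 1: diag=12, rhs=-14; c'=1/4, d'=-7/6
row 2: denom=10−3·1/4=37/4; d'=(-23−3·-7/6)/(37/4)=-78/37
row 3: denom=6−2·8/37=206/37; d'=(45−2·-78/37)/(206/37)=1821/206
back: M3=1821/206
back: M2=-78/37−8/37·1821/206=-414/103
back: M1=-7/6−1/4·-414/103=-50/309
M: M0=0, M1=-50/309, M2=-414/103, M3=1821/206, M4=0
seg 0: a=-5, c=M0/2=0, d=(M1−M0)/(6·3)=-25/2781, b=Δ0−h0·(2M0+M1)/6=283/103
seg 1: a=3, c=M1/2=-25/309, d=(M2−M1)/(6·3)=-596/2781, b=Δ1−h1·(2M1+M2)/6=258/103
seg 2: a=4, c=M2/2=-207/103, d=(M3−M2)/(6·2)=883/824, b=Δ2−h2·(2M2+M3)/6=-388/103
seg 3: a=-3, c=M3/2=1821/412, d=(M4−M3)/(6·1)=-607/412, b=Δ3−h3·(2M3+M4)/6=217/206
t_q=9/2 → seg 1, τ=3/2; S=3+258/103·τ+-25/309·τ²+-596/2781·τ³=2411/412

  seg 0: a=-5 b=283/103 c=0 d=-25/2781
  seg 1: a=3 b=258/103 c=-25/309 d=-596/2781
  seg 2: a=4 b=-388/103 c=-207/103 d=883/824
  seg 3: a=-3 b=217/206 c=1821/412 d=-607/412
S(9/2) = 2411/412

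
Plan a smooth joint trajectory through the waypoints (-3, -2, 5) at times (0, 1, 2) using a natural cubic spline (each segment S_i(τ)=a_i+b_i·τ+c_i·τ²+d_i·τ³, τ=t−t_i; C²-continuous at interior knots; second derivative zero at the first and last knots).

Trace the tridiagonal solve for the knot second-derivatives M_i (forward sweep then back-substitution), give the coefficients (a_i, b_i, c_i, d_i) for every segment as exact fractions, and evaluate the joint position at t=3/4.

  seg 0: a=-3 b=-1/2 c=0 d=3/2
  seg 1: a=-2 b=4 c=9/2 d=-3/2
S(3/4) = -351/128

Δ: Δ0=1, Δ1=7
row 1: diag=4, rhs=36; c'=1/4, d'=9
back: M1=9
M: M0=0, M1=9, M2=0
seg 0: a=-3, c=M0/2=0, d=(M1−M0)/(6·1)=3/2, b=Δ0−h0·(2M0+M1)/6=-1/2
seg 1: a=-2, c=M1/2=9/2, d=(M2−M1)/(6·1)=-3/2, b=Δ1−h1·(2M1+M2)/6=4
t_q=3/4 → seg 0, τ=3/4; S=-3+-1/2·τ+0·τ²+3/2·τ³=-351/128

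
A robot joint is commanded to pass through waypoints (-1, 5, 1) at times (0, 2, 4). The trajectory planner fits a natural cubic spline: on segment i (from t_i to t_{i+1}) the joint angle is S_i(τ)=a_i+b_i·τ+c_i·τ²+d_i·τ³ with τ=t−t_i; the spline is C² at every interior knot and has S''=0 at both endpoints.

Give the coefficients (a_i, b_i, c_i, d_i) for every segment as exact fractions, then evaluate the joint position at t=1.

  seg 0: a=-1 b=17/4 c=0 d=-5/16
  seg 1: a=5 b=1/2 c=-15/8 d=5/16
S(1) = 47/16

Δ: Δ0=3, Δ1=-2
row 1: diag=8, rhs=-30; c'=1/4, d'=-15/4
back: M1=-15/4
M: M0=0, M1=-15/4, M2=0
seg 0: a=-1, c=M0/2=0, d=(M1−M0)/(6·2)=-5/16, b=Δ0−h0·(2M0+M1)/6=17/4
seg 1: a=5, c=M1/2=-15/8, d=(M2−M1)/(6·2)=5/16, b=Δ1−h1·(2M1+M2)/6=1/2
t_q=1 → seg 0, τ=1; S=-1+17/4·τ+0·τ²+-5/16·τ³=47/16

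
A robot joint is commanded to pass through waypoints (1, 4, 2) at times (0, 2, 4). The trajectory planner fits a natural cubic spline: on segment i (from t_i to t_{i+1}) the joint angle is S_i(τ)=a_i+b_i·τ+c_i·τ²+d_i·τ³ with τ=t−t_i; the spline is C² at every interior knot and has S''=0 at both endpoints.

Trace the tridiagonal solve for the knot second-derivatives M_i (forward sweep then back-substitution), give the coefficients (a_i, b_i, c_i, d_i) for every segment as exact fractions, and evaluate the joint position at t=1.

  seg 0: a=1 b=17/8 c=0 d=-5/32
  seg 1: a=4 b=1/4 c=-15/16 d=5/32
S(1) = 95/32

Δ: Δ0=3/2, Δ1=-1
row 1: diag=8, rhs=-15; c'=1/4, d'=-15/8
back: M1=-15/8
M: M0=0, M1=-15/8, M2=0
seg 0: a=1, c=M0/2=0, d=(M1−M0)/(6·2)=-5/32, b=Δ0−h0·(2M0+M1)/6=17/8
seg 1: a=4, c=M1/2=-15/16, d=(M2−M1)/(6·2)=5/32, b=Δ1−h1·(2M1+M2)/6=1/4
t_q=1 → seg 0, τ=1; S=1+17/8·τ+0·τ²+-5/32·τ³=95/32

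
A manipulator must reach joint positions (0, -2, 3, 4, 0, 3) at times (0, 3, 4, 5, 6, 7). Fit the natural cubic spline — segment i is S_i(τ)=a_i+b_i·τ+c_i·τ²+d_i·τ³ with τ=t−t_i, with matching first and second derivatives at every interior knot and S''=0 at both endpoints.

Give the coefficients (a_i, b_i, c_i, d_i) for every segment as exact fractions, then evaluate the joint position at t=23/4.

  seg 0: a=0 b=-4019/1299 c=0 d=1051/3897
  seg 1: a=-2 b=5440/1299 c=1051/433 d=-2098/1299
  seg 2: a=3 b=5452/1299 c=-1047/433 d=-1012/1299
  seg 3: a=4 b=-3866/1299 c=-2059/433 d=4847/1299
  seg 4: a=0 b=-1679/1299 c=2788/433 d=-2788/1299
S(23/4) = 18491/27712

Δ: Δ0=-2/3, Δ1=5, Δ2=1, Δ3=-4, Δ4=3
row 1: diag=8, rhs=34; c'=1/8, d'=17/4
row 2: denom=4−1·1/8=31/8; d'=(-24−1·17/4)/(31/8)=-226/31
row 3: denom=4−1·8/31=116/31; d'=(-30−1·-226/31)/(116/31)=-176/29
row 4: denom=4−1·31/116=433/116; d'=(42−1·-176/29)/(433/116)=5576/433
back: M4=5576/433
back: M3=-176/29−31/116·5576/433=-4118/433
back: M2=-226/31−8/31·-4118/433=-2094/433
back: M1=17/4−1/8·-2094/433=2102/433
M: M0=0, M1=2102/433, M2=-2094/433, M3=-4118/433, M4=5576/433, M5=0
seg 0: a=0, c=M0/2=0, d=(M1−M0)/(6·3)=1051/3897, b=Δ0−h0·(2M0+M1)/6=-4019/1299
seg 1: a=-2, c=M1/2=1051/433, d=(M2−M1)/(6·1)=-2098/1299, b=Δ1−h1·(2M1+M2)/6=5440/1299
seg 2: a=3, c=M2/2=-1047/433, d=(M3−M2)/(6·1)=-1012/1299, b=Δ2−h2·(2M2+M3)/6=5452/1299
seg 3: a=4, c=M3/2=-2059/433, d=(M4−M3)/(6·1)=4847/1299, b=Δ3−h3·(2M3+M4)/6=-3866/1299
seg 4: a=0, c=M4/2=2788/433, d=(M5−M4)/(6·1)=-2788/1299, b=Δ4−h4·(2M4+M5)/6=-1679/1299
t_q=23/4 → seg 3, τ=3/4; S=4+-3866/1299·τ+-2059/433·τ²+4847/1299·τ³=18491/27712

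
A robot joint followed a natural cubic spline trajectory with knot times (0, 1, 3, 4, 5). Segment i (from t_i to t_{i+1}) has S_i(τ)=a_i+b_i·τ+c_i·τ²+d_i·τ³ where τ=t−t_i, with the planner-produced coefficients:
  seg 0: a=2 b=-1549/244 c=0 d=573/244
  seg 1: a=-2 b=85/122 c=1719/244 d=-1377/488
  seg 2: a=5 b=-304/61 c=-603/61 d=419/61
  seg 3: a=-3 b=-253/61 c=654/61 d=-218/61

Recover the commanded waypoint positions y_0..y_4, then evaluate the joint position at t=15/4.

y_0 = S_0(0) = a_0 = 2
y_1 = S_1(0) = a_1 = -2
y_2 = S_2(0) = a_2 = 5
y_3 = S_3(0) = a_3 = -3
y_4 = S_3(1) = 0
t_q=15/4 is in segment 2 (τ=3/4); S_2(τ)=-5467/3904

y_0=2 y_1=-2 y_2=5 y_3=-3 y_4=0
S(15/4) = -5467/3904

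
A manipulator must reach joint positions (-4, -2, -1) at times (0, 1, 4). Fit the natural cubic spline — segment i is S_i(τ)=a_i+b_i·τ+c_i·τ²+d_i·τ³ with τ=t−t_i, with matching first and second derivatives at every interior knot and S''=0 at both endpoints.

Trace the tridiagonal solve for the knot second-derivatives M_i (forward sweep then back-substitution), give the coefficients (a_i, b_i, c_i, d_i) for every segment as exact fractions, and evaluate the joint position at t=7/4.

  seg 0: a=-4 b=53/24 c=0 d=-5/24
  seg 1: a=-2 b=19/12 c=-5/8 d=5/72
S(7/4) = -581/512

Δ: Δ0=2, Δ1=1/3
row 1: diag=8, rhs=-10; c'=3/8, d'=-5/4
back: M1=-5/4
M: M0=0, M1=-5/4, M2=0
seg 0: a=-4, c=M0/2=0, d=(M1−M0)/(6·1)=-5/24, b=Δ0−h0·(2M0+M1)/6=53/24
seg 1: a=-2, c=M1/2=-5/8, d=(M2−M1)/(6·3)=5/72, b=Δ1−h1·(2M1+M2)/6=19/12
t_q=7/4 → seg 1, τ=3/4; S=-2+19/12·τ+-5/8·τ²+5/72·τ³=-581/512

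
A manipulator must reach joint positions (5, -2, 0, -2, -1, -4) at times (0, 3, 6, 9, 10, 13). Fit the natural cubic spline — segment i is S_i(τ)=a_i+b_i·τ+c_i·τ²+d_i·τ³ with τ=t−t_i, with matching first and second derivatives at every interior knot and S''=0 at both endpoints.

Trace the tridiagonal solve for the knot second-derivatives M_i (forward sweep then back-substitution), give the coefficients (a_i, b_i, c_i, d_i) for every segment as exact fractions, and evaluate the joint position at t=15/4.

  seg 0: a=5 b=-2795/849 c=0 d=814/7641
  seg 1: a=-2 b=-353/849 c=814/849 d=-1523/7641
  seg 2: a=0 b=-38/849 c=-709/849 d=533/2547
  seg 3: a=-2 b=505/849 c=890/849 d=-182/283
  seg 4: a=-1 b=647/849 c=-748/849 d=748/7641
S(15/4) = -33627/18112

Δ: Δ0=-7/3, Δ1=2/3, Δ2=-2/3, Δ3=1, Δ4=-1
row 1: diag=12, rhs=18; c'=1/4, d'=3/2
row 2: denom=12−3·1/4=45/4; d'=(-8−3·3/2)/(45/4)=-10/9
row 3: denom=8−3·4/15=36/5; d'=(10−3·-10/9)/(36/5)=50/27
row 4: denom=8−1·5/36=283/36; d'=(-12−1·50/27)/(283/36)=-1496/849
back: M4=-1496/849
back: M3=50/27−5/36·-1496/849=1780/849
back: M2=-10/9−4/15·1780/849=-1418/849
back: M1=3/2−1/4·-1418/849=1628/849
M: M0=0, M1=1628/849, M2=-1418/849, M3=1780/849, M4=-1496/849, M5=0
seg 0: a=5, c=M0/2=0, d=(M1−M0)/(6·3)=814/7641, b=Δ0−h0·(2M0+M1)/6=-2795/849
seg 1: a=-2, c=M1/2=814/849, d=(M2−M1)/(6·3)=-1523/7641, b=Δ1−h1·(2M1+M2)/6=-353/849
seg 2: a=0, c=M2/2=-709/849, d=(M3−M2)/(6·3)=533/2547, b=Δ2−h2·(2M2+M3)/6=-38/849
seg 3: a=-2, c=M3/2=890/849, d=(M4−M3)/(6·1)=-182/283, b=Δ3−h3·(2M3+M4)/6=505/849
seg 4: a=-1, c=M4/2=-748/849, d=(M5−M4)/(6·3)=748/7641, b=Δ4−h4·(2M4+M5)/6=647/849
t_q=15/4 → seg 1, τ=3/4; S=-2+-353/849·τ+814/849·τ²+-1523/7641·τ³=-33627/18112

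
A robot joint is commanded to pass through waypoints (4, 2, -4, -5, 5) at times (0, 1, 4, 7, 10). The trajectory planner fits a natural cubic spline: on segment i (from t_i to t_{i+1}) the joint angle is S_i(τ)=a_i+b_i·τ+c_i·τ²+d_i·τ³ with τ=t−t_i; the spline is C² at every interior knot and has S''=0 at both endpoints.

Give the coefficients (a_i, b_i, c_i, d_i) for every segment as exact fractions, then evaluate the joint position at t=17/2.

  seg 0: a=4 b=-71/36 c=0 d=-1/36
  seg 1: a=2 b=-37/18 c=-1/12 d=11/324
  seg 2: a=-4 b=-59/36 c=2/9 d=23/324
  seg 3: a=-5 b=29/18 c=31/36 d=-31/324
S(17/2) = -31/32

Δ: Δ0=-2, Δ1=-2, Δ2=-1/3, Δ3=10/3
row 1: diag=8, rhs=0; c'=3/8, d'=0
row 2: denom=12−3·3/8=87/8; d'=(10−3·0)/(87/8)=80/87
row 3: denom=12−3·8/29=324/29; d'=(22−3·80/87)/(324/29)=31/18
back: M3=31/18
back: M2=80/87−8/29·31/18=4/9
back: M1=0−3/8·4/9=-1/6
M: M0=0, M1=-1/6, M2=4/9, M3=31/18, M4=0
seg 0: a=4, c=M0/2=0, d=(M1−M0)/(6·1)=-1/36, b=Δ0−h0·(2M0+M1)/6=-71/36
seg 1: a=2, c=M1/2=-1/12, d=(M2−M1)/(6·3)=11/324, b=Δ1−h1·(2M1+M2)/6=-37/18
seg 2: a=-4, c=M2/2=2/9, d=(M3−M2)/(6·3)=23/324, b=Δ2−h2·(2M2+M3)/6=-59/36
seg 3: a=-5, c=M3/2=31/36, d=(M4−M3)/(6·3)=-31/324, b=Δ3−h3·(2M3+M4)/6=29/18
t_q=17/2 → seg 3, τ=3/2; S=-5+29/18·τ+31/36·τ²+-31/324·τ³=-31/32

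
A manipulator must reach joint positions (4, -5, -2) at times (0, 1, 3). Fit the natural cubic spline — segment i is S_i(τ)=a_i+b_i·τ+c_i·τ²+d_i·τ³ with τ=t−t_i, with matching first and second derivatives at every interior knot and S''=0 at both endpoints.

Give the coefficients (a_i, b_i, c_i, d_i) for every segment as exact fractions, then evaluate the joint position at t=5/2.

  seg 0: a=4 b=-43/4 c=0 d=7/4
  seg 1: a=-5 b=-11/2 c=21/4 d=-7/8
S(5/2) = -281/64

Δ: Δ0=-9, Δ1=3/2
row 1: diag=6, rhs=63; c'=1/3, d'=21/2
back: M1=21/2
M: M0=0, M1=21/2, M2=0
seg 0: a=4, c=M0/2=0, d=(M1−M0)/(6·1)=7/4, b=Δ0−h0·(2M0+M1)/6=-43/4
seg 1: a=-5, c=M1/2=21/4, d=(M2−M1)/(6·2)=-7/8, b=Δ1−h1·(2M1+M2)/6=-11/2
t_q=5/2 → seg 1, τ=3/2; S=-5+-11/2·τ+21/4·τ²+-7/8·τ³=-281/64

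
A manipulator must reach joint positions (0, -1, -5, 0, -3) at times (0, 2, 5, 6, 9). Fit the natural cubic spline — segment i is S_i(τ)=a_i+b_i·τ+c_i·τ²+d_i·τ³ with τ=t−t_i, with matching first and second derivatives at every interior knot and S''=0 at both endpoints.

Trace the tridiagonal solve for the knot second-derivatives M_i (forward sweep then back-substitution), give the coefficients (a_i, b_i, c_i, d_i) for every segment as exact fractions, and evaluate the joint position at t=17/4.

  seg 0: a=0 b=83/279 c=0 d=-445/2232
  seg 1: a=-1 b=-1169/558 c=-445/372 d=4855/10044
  seg 2: a=-5 b=4217/1116 c=880/279 d=-719/372
  seg 3: a=0 b=2393/558 c=-2951/1116 d=2951/10044
S(17/4) = -49709/7936

Δ: Δ0=-1/2, Δ1=-4/3, Δ2=5, Δ3=-1
row 1: diag=10, rhs=-5; c'=3/10, d'=-1/2
row 2: denom=8−3·3/10=71/10; d'=(38−3·-1/2)/(71/10)=395/71
row 3: denom=8−1·10/71=558/71; d'=(-36−1·395/71)/(558/71)=-2951/558
back: M3=-2951/558
back: M2=395/71−10/71·-2951/558=1760/279
back: M1=-1/2−3/10·1760/279=-445/186
M: M0=0, M1=-445/186, M2=1760/279, M3=-2951/558, M4=0
seg 0: a=0, c=M0/2=0, d=(M1−M0)/(6·2)=-445/2232, b=Δ0−h0·(2M0+M1)/6=83/279
seg 1: a=-1, c=M1/2=-445/372, d=(M2−M1)/(6·3)=4855/10044, b=Δ1−h1·(2M1+M2)/6=-1169/558
seg 2: a=-5, c=M2/2=880/279, d=(M3−M2)/(6·1)=-719/372, b=Δ2−h2·(2M2+M3)/6=4217/1116
seg 3: a=0, c=M3/2=-2951/1116, d=(M4−M3)/(6·3)=2951/10044, b=Δ3−h3·(2M3+M4)/6=2393/558
t_q=17/4 → seg 1, τ=9/4; S=-1+-1169/558·τ+-445/372·τ²+4855/10044·τ³=-49709/7936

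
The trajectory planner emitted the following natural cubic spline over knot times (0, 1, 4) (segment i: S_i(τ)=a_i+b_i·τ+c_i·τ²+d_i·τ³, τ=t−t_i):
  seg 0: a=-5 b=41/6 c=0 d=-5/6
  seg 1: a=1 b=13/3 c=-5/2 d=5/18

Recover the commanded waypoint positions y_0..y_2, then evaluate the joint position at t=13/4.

y_0 = S_0(0) = a_0 = -5
y_1 = S_1(0) = a_1 = 1
y_2 = S_1(3) = -1
t_q=13/4 is in segment 1 (τ=9/4); S_1(τ)=161/128

y_0=-5 y_1=1 y_2=-1
S(13/4) = 161/128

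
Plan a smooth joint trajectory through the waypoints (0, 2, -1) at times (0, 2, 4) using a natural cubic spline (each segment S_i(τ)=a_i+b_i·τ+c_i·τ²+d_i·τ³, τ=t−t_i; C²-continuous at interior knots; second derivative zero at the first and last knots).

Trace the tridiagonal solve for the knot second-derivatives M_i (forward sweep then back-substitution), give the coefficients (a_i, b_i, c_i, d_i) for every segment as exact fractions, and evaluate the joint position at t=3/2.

  seg 0: a=0 b=13/8 c=0 d=-5/32
  seg 1: a=2 b=-1/4 c=-15/16 d=5/32
S(3/2) = 489/256

Δ: Δ0=1, Δ1=-3/2
row 1: diag=8, rhs=-15; c'=1/4, d'=-15/8
back: M1=-15/8
M: M0=0, M1=-15/8, M2=0
seg 0: a=0, c=M0/2=0, d=(M1−M0)/(6·2)=-5/32, b=Δ0−h0·(2M0+M1)/6=13/8
seg 1: a=2, c=M1/2=-15/16, d=(M2−M1)/(6·2)=5/32, b=Δ1−h1·(2M1+M2)/6=-1/4
t_q=3/2 → seg 0, τ=3/2; S=0+13/8·τ+0·τ²+-5/32·τ³=489/256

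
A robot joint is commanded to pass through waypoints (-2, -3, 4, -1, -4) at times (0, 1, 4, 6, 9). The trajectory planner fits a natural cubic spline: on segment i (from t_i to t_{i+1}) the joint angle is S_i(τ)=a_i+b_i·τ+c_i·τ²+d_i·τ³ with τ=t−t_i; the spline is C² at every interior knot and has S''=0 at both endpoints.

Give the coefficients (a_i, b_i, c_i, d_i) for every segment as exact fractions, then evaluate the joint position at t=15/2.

Δ: Δ0=-1, Δ1=7/3, Δ2=-5/2, Δ3=-1
row 1: diag=8, rhs=20; c'=3/8, d'=5/2
row 2: denom=10−3·3/8=71/8; d'=(-29−3·5/2)/(71/8)=-292/71
row 3: denom=10−2·16/71=678/71; d'=(9−2·-292/71)/(678/71)=1223/678
back: M3=1223/678
back: M2=-292/71−16/71·1223/678=-1532/339
back: M1=5/2−3/8·-1532/339=474/113
M: M0=0, M1=474/113, M2=-1532/339, M3=1223/678, M4=0
seg 0: a=-2, c=M0/2=0, d=(M1−M0)/(6·1)=79/113, b=Δ0−h0·(2M0+M1)/6=-192/113
seg 1: a=-3, c=M1/2=237/113, d=(M2−M1)/(6·3)=-1477/3051, b=Δ1−h1·(2M1+M2)/6=45/113
seg 2: a=4, c=M2/2=-766/339, d=(M3−M2)/(6·2)=1429/2712, b=Δ2−h2·(2M2+M3)/6=-10/113
seg 3: a=-1, c=M3/2=1223/1356, d=(M4−M3)/(6·3)=-1223/12204, b=Δ3−h3·(2M3+M4)/6=-1901/678
t_q=15/2 → seg 3, τ=3/2; S=-1+-1901/678·τ+1223/1356·τ²+-1223/12204·τ³=-12709/3616

  seg 0: a=-2 b=-192/113 c=0 d=79/113
  seg 1: a=-3 b=45/113 c=237/113 d=-1477/3051
  seg 2: a=4 b=-10/113 c=-766/339 d=1429/2712
  seg 3: a=-1 b=-1901/678 c=1223/1356 d=-1223/12204
S(15/2) = -12709/3616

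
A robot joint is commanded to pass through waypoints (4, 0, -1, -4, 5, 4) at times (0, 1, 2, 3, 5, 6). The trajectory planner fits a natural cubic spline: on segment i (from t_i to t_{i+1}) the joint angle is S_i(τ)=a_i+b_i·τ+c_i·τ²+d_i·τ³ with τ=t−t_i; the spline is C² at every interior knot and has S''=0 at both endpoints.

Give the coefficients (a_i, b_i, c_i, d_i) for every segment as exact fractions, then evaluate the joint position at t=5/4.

  seg 0: a=4 b=-385/76 c=0 d=81/76
  seg 1: a=0 b=-71/38 c=243/76 d=-177/76
  seg 2: a=-1 b=-187/76 c=-72/19 d=13/4
  seg 3: a=-4 b=-11/38 c=453/76 d=-271/152
  seg 4: a=5 b=41/19 c=-90/19 d=30/19
S(5/4) = -1477/4864

Δ: Δ0=-4, Δ1=-1, Δ2=-3, Δ3=9/2, Δ4=-1
row 1: diag=4, rhs=18; c'=1/4, d'=9/2
row 2: denom=4−1·1/4=15/4; d'=(-12−1·9/2)/(15/4)=-22/5
row 3: denom=6−1·4/15=86/15; d'=(45−1·-22/5)/(86/15)=741/86
row 4: denom=6−2·15/43=228/43; d'=(-33−2·741/86)/(228/43)=-180/19
back: M4=-180/19
back: M3=741/86−15/43·-180/19=453/38
back: M2=-22/5−4/15·453/38=-144/19
back: M1=9/2−1/4·-144/19=243/38
M: M0=0, M1=243/38, M2=-144/19, M3=453/38, M4=-180/19, M5=0
seg 0: a=4, c=M0/2=0, d=(M1−M0)/(6·1)=81/76, b=Δ0−h0·(2M0+M1)/6=-385/76
seg 1: a=0, c=M1/2=243/76, d=(M2−M1)/(6·1)=-177/76, b=Δ1−h1·(2M1+M2)/6=-71/38
seg 2: a=-1, c=M2/2=-72/19, d=(M3−M2)/(6·1)=13/4, b=Δ2−h2·(2M2+M3)/6=-187/76
seg 3: a=-4, c=M3/2=453/76, d=(M4−M3)/(6·2)=-271/152, b=Δ3−h3·(2M3+M4)/6=-11/38
seg 4: a=5, c=M4/2=-90/19, d=(M5−M4)/(6·1)=30/19, b=Δ4−h4·(2M4+M5)/6=41/19
t_q=5/4 → seg 1, τ=1/4; S=0+-71/38·τ+243/76·τ²+-177/76·τ³=-1477/4864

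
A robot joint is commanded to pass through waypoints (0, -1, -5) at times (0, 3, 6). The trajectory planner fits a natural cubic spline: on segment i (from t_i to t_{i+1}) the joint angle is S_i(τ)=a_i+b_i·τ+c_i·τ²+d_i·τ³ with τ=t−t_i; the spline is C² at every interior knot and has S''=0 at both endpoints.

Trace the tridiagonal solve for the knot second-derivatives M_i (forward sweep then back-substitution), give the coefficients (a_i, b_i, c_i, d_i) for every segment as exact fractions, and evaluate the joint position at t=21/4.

  seg 0: a=0 b=-1/12 c=0 d=-1/36
  seg 1: a=-1 b=-5/6 c=-1/4 d=1/36
S(21/4) = -979/256

Δ: Δ0=-1/3, Δ1=-4/3
row 1: diag=12, rhs=-6; c'=1/4, d'=-1/2
back: M1=-1/2
M: M0=0, M1=-1/2, M2=0
seg 0: a=0, c=M0/2=0, d=(M1−M0)/(6·3)=-1/36, b=Δ0−h0·(2M0+M1)/6=-1/12
seg 1: a=-1, c=M1/2=-1/4, d=(M2−M1)/(6·3)=1/36, b=Δ1−h1·(2M1+M2)/6=-5/6
t_q=21/4 → seg 1, τ=9/4; S=-1+-5/6·τ+-1/4·τ²+1/36·τ³=-979/256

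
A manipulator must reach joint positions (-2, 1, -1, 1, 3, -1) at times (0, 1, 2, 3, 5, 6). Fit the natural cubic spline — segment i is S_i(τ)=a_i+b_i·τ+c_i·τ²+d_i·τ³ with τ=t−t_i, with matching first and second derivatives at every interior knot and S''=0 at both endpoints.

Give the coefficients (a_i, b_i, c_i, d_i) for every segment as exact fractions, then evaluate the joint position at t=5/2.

  seg 0: a=-2 b=1051/228 c=0 d=-367/228
  seg 1: a=1 b=-25/114 c=-367/76 d=695/228
  seg 2: a=-1 b=-167/228 c=82/19 d=-19/12
  seg 3: a=1 b=359/114 c=-33/76 d=-73/228
  seg 4: a=3 b=-277/114 c=-179/76 d=179/228
S(5/2) = -295/608

Δ: Δ0=3, Δ1=-2, Δ2=2, Δ3=1, Δ4=-4
row 1: diag=4, rhs=-30; c'=1/4, d'=-15/2
row 2: denom=4−1·1/4=15/4; d'=(24−1·-15/2)/(15/4)=42/5
row 3: denom=6−1·4/15=86/15; d'=(-6−1·42/5)/(86/15)=-108/43
row 4: denom=6−2·15/43=228/43; d'=(-30−2·-108/43)/(228/43)=-179/38
back: M4=-179/38
back: M3=-108/43−15/43·-179/38=-33/38
back: M2=42/5−4/15·-33/38=164/19
back: M1=-15/2−1/4·164/19=-367/38
M: M0=0, M1=-367/38, M2=164/19, M3=-33/38, M4=-179/38, M5=0
seg 0: a=-2, c=M0/2=0, d=(M1−M0)/(6·1)=-367/228, b=Δ0−h0·(2M0+M1)/6=1051/228
seg 1: a=1, c=M1/2=-367/76, d=(M2−M1)/(6·1)=695/228, b=Δ1−h1·(2M1+M2)/6=-25/114
seg 2: a=-1, c=M2/2=82/19, d=(M3−M2)/(6·1)=-19/12, b=Δ2−h2·(2M2+M3)/6=-167/228
seg 3: a=1, c=M3/2=-33/76, d=(M4−M3)/(6·2)=-73/228, b=Δ3−h3·(2M3+M4)/6=359/114
seg 4: a=3, c=M4/2=-179/76, d=(M5−M4)/(6·1)=179/228, b=Δ4−h4·(2M4+M5)/6=-277/114
t_q=5/2 → seg 2, τ=1/2; S=-1+-167/228·τ+82/19·τ²+-19/12·τ³=-295/608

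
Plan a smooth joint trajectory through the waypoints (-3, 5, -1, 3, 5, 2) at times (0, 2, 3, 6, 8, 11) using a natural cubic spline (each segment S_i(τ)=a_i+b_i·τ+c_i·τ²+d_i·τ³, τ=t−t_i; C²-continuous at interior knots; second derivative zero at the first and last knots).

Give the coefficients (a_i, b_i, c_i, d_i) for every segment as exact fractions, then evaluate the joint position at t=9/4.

Δ: Δ0=4, Δ1=-6, Δ2=4/3, Δ3=1, Δ4=-1
row 1: diag=6, rhs=-60; c'=1/6, d'=-10
row 2: denom=8−1·1/6=47/6; d'=(44−1·-10)/(47/6)=324/47
row 3: denom=10−3·18/47=416/47; d'=(-2−3·324/47)/(416/47)=-41/16
row 4: denom=10−2·47/208=993/104; d'=(-12−2·-41/16)/(993/104)=-715/993
back: M4=-715/993
back: M3=-41/16−47/208·-715/993=-2383/993
back: M2=324/47−18/47·-2383/993=2586/331
back: M1=-10−1/6·2586/331=-3741/331
M: M0=0, M1=-3741/331, M2=2586/331, M3=-2383/993, M4=-715/993, M5=0
seg 0: a=-3, c=M0/2=0, d=(M1−M0)/(6·2)=-1247/1324, b=Δ0−h0·(2M0+M1)/6=2571/331
seg 1: a=5, c=M1/2=-3741/662, d=(M2−M1)/(6·1)=2109/662, b=Δ1−h1·(2M1+M2)/6=-1170/331
seg 2: a=-1, c=M2/2=1293/331, d=(M3−M2)/(6·3)=-10141/17874, b=Δ2−h2·(2M2+M3)/6=-3495/662
seg 3: a=3, c=M3/2=-2383/1986, d=(M4−M3)/(6·2)=139/993, b=Δ3−h3·(2M3+M4)/6=940/331
seg 4: a=5, c=M4/2=-715/1986, d=(M5−M4)/(6·3)=715/17874, b=Δ4−h4·(2M4+M5)/6=-278/993
t_q=9/4 → seg 1, τ=1/4; S=5+-1170/331·τ+-3741/662·τ²+2109/662·τ³=161545/42368

  seg 0: a=-3 b=2571/331 c=0 d=-1247/1324
  seg 1: a=5 b=-1170/331 c=-3741/662 d=2109/662
  seg 2: a=-1 b=-3495/662 c=1293/331 d=-10141/17874
  seg 3: a=3 b=940/331 c=-2383/1986 d=139/993
  seg 4: a=5 b=-278/993 c=-715/1986 d=715/17874
S(9/4) = 161545/42368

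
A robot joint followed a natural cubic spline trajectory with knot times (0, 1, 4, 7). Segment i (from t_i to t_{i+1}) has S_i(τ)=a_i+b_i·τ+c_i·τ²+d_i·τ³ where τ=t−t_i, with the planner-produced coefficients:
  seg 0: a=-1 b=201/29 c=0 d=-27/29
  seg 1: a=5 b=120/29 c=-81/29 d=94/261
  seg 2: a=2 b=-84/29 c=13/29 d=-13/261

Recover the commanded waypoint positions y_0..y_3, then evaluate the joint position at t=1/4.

y_0 = S_0(0) = a_0 = -1
y_1 = S_1(0) = a_1 = 5
y_2 = S_2(0) = a_2 = 2
y_3 = S_2(3) = -4
t_q=1/4 is in segment 0 (τ=1/4); S_0(τ)=1333/1856

y_0=-1 y_1=5 y_2=2 y_3=-4
S(1/4) = 1333/1856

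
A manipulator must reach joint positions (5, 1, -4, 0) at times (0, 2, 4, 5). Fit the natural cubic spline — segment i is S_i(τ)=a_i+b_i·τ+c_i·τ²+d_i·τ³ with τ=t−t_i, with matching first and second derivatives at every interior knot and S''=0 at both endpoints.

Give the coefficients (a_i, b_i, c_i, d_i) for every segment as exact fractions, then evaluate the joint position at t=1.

Δ: Δ0=-2, Δ1=-5/2, Δ2=4
row 1: diag=8, rhs=-3; c'=1/4, d'=-3/8
row 2: denom=6−2·1/4=11/2; d'=(39−2·-3/8)/(11/2)=159/22
back: M2=159/22
back: M1=-3/8−1/4·159/22=-24/11
M: M0=0, M1=-24/11, M2=159/22, M3=0
seg 0: a=5, c=M0/2=0, d=(M1−M0)/(6·2)=-2/11, b=Δ0−h0·(2M0+M1)/6=-14/11
seg 1: a=1, c=M1/2=-12/11, d=(M2−M1)/(6·2)=69/88, b=Δ1−h1·(2M1+M2)/6=-38/11
seg 2: a=-4, c=M2/2=159/44, d=(M3−M2)/(6·1)=-53/44, b=Δ2−h2·(2M2+M3)/6=35/22
t_q=1 → seg 0, τ=1; S=5+-14/11·τ+0·τ²+-2/11·τ³=39/11

  seg 0: a=5 b=-14/11 c=0 d=-2/11
  seg 1: a=1 b=-38/11 c=-12/11 d=69/88
  seg 2: a=-4 b=35/22 c=159/44 d=-53/44
S(1) = 39/11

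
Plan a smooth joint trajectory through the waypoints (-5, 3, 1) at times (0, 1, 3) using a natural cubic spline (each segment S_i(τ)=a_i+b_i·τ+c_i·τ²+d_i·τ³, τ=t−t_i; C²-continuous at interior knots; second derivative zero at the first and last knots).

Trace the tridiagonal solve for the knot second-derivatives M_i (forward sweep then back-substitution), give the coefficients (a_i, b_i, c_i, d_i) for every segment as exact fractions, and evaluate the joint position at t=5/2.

  seg 0: a=-5 b=19/2 c=0 d=-3/2
  seg 1: a=3 b=5 c=-9/2 d=3/4
S(5/2) = 93/32

Δ: Δ0=8, Δ1=-1
row 1: diag=6, rhs=-54; c'=1/3, d'=-9
back: M1=-9
M: M0=0, M1=-9, M2=0
seg 0: a=-5, c=M0/2=0, d=(M1−M0)/(6·1)=-3/2, b=Δ0−h0·(2M0+M1)/6=19/2
seg 1: a=3, c=M1/2=-9/2, d=(M2−M1)/(6·2)=3/4, b=Δ1−h1·(2M1+M2)/6=5
t_q=5/2 → seg 1, τ=3/2; S=3+5·τ+-9/2·τ²+3/4·τ³=93/32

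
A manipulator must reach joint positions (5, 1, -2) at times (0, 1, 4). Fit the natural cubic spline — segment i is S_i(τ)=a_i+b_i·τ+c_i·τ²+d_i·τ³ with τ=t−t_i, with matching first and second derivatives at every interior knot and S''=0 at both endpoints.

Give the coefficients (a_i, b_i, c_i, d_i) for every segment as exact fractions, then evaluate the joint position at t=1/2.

  seg 0: a=5 b=-35/8 c=0 d=3/8
  seg 1: a=1 b=-13/4 c=9/8 d=-1/8
S(1/2) = 183/64

Δ: Δ0=-4, Δ1=-1
row 1: diag=8, rhs=18; c'=3/8, d'=9/4
back: M1=9/4
M: M0=0, M1=9/4, M2=0
seg 0: a=5, c=M0/2=0, d=(M1−M0)/(6·1)=3/8, b=Δ0−h0·(2M0+M1)/6=-35/8
seg 1: a=1, c=M1/2=9/8, d=(M2−M1)/(6·3)=-1/8, b=Δ1−h1·(2M1+M2)/6=-13/4
t_q=1/2 → seg 0, τ=1/2; S=5+-35/8·τ+0·τ²+3/8·τ³=183/64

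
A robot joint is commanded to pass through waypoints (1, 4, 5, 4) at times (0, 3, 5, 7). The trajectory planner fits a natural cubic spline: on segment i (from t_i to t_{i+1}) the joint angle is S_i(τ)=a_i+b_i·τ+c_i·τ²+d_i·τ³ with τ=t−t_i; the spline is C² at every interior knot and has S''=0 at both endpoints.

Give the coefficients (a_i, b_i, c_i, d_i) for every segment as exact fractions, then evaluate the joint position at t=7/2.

Δ: Δ0=1, Δ1=1/2, Δ2=-1/2
row 1: diag=10, rhs=-3; c'=1/5, d'=-3/10
row 2: denom=8−2·1/5=38/5; d'=(-6−2·-3/10)/(38/5)=-27/38
back: M2=-27/38
back: M1=-3/10−1/5·-27/38=-3/19
M: M0=0, M1=-3/19, M2=-27/38, M3=0
seg 0: a=1, c=M0/2=0, d=(M1−M0)/(6·3)=-1/114, b=Δ0−h0·(2M0+M1)/6=41/38
seg 1: a=4, c=M1/2=-3/38, d=(M2−M1)/(6·2)=-7/152, b=Δ1−h1·(2M1+M2)/6=16/19
seg 2: a=5, c=M2/2=-27/76, d=(M3−M2)/(6·2)=9/152, b=Δ2−h2·(2M2+M3)/6=-1/38
t_q=7/2 → seg 1, τ=1/2; S=4+16/19·τ+-3/38·τ²+-7/152·τ³=5345/1216

  seg 0: a=1 b=41/38 c=0 d=-1/114
  seg 1: a=4 b=16/19 c=-3/38 d=-7/152
  seg 2: a=5 b=-1/38 c=-27/76 d=9/152
S(7/2) = 5345/1216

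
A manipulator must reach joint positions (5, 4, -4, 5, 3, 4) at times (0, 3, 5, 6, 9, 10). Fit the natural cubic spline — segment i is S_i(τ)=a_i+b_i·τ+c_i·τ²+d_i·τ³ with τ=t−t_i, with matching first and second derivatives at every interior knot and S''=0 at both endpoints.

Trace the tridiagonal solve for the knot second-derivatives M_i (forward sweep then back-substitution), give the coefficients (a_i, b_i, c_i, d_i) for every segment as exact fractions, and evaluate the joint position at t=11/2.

  seg 0: a=5 b=1221/500 c=0 d=-4163/13500
  seg 1: a=4 b=-1471/250 c=-4163/1500 d=697/375
  seg 2: a=-4 b=3989/750 c=2513/300 d=-7043/1500
  seg 3: a=5 b=3993/500 c=-2141/375 d=12713/13500
  seg 4: a=3 b=-211/250 c=1383/500 d=-461/500
S(11/2) = 1999/12000

Δ: Δ0=-1/3, Δ1=-4, Δ2=9, Δ3=-2/3, Δ4=1
row 1: diag=10, rhs=-22; c'=1/5, d'=-11/5
row 2: denom=6−2·1/5=28/5; d'=(78−2·-11/5)/(28/5)=103/7
row 3: denom=8−1·5/28=219/28; d'=(-58−1·103/7)/(219/28)=-2036/219
row 4: denom=8−3·28/73=500/73; d'=(10−3·-2036/219)/(500/73)=1383/250
back: M4=1383/250
back: M3=-2036/219−28/73·1383/250=-4282/375
back: M2=103/7−5/28·-4282/375=2513/150
back: M1=-11/5−1/5·2513/150=-4163/750
M: M0=0, M1=-4163/750, M2=2513/150, M3=-4282/375, M4=1383/250, M5=0
seg 0: a=5, c=M0/2=0, d=(M1−M0)/(6·3)=-4163/13500, b=Δ0−h0·(2M0+M1)/6=1221/500
seg 1: a=4, c=M1/2=-4163/1500, d=(M2−M1)/(6·2)=697/375, b=Δ1−h1·(2M1+M2)/6=-1471/250
seg 2: a=-4, c=M2/2=2513/300, d=(M3−M2)/(6·1)=-7043/1500, b=Δ2−h2·(2M2+M3)/6=3989/750
seg 3: a=5, c=M3/2=-2141/375, d=(M4−M3)/(6·3)=12713/13500, b=Δ3−h3·(2M3+M4)/6=3993/500
seg 4: a=3, c=M4/2=1383/500, d=(M5−M4)/(6·1)=-461/500, b=Δ4−h4·(2M4+M5)/6=-211/250
t_q=11/2 → seg 2, τ=1/2; S=-4+3989/750·τ+2513/300·τ²+-7043/1500·τ³=1999/12000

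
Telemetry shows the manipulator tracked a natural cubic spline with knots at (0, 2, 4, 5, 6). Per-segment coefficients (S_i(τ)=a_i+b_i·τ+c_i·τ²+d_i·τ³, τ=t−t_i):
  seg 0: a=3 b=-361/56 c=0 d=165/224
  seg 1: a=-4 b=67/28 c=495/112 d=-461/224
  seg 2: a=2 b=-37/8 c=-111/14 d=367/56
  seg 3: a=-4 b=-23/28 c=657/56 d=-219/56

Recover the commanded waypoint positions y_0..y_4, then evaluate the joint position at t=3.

y_0 = S_0(0) = a_0 = 3
y_1 = S_1(0) = a_1 = -4
y_2 = S_2(0) = a_2 = 2
y_3 = S_3(0) = a_3 = -4
y_4 = S_3(1) = 3
t_q=3 is in segment 1 (τ=1); S_1(τ)=169/224

y_0=3 y_1=-4 y_2=2 y_3=-4 y_4=3
S(3) = 169/224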